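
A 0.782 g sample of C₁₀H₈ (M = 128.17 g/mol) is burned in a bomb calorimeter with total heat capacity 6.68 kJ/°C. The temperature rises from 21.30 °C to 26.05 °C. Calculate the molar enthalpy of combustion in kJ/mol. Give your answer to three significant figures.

ΔH = -5200 kJ/mol

ΔT = 26.05 − 21.30 = 4.75 °C
q_cal = C_cal × ΔT = 6.68 × 4.75 = 31.73 kJ
n = 0.782 / 128.17 = 0.006101 mol
q_rxn = −q_cal = -31.73 kJ
ΔH = -31.73 / 0.006101 = -5201 kJ/mol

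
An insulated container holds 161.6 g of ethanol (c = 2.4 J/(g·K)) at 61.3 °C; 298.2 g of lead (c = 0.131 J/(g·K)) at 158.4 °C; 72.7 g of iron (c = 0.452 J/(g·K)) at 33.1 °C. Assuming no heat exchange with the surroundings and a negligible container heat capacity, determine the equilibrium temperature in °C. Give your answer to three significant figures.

T_f = 67.5 °C

Σ mᵢcᵢ(T − Tᵢ) = 0  ⇒  T = Σ mᵢcᵢTᵢ / Σ mᵢcᵢ
Σ mᵢcᵢ = 161.6×2.4 + 298.2×0.131 + 72.7×0.452 = 459.7646
Σ mᵢcᵢTᵢ = 387.84×61.3 + 39.0642×158.4 + 32.8604×33.1 = 31050
T = 31050 / 459.7646 = 67.53 °C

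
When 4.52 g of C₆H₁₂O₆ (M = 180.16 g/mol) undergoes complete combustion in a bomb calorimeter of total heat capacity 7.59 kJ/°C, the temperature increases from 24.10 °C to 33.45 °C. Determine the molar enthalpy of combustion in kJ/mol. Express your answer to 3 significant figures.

ΔT = 33.45 − 24.10 = 9.35 °C
q_cal = C_cal × ΔT = 7.59 × 9.35 = 70.9665 kJ
n = 4.52 / 180.16 = 0.02509 mol
q_rxn = −q_cal = -70.9665 kJ
ΔH = -70.9665 / 0.02509 = -2828 kJ/mol

ΔH = -2830 kJ/mol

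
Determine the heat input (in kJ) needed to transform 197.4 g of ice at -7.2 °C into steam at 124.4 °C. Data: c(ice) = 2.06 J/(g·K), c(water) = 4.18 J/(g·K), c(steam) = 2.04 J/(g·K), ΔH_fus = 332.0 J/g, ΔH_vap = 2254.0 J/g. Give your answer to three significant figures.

q1 (heat ice -7.2→0.0 °C): 197.4 × 2.06 × 7.2 = 2928 J
q2 (melt at 0 °C): 197.4 × 332.0 = 65537 J
q3 (heat water 0.0→100.0 °C): 197.4 × 4.18 × 100.0 = 82513 J
q4 (vaporize at 100 °C): 197.4 × 2254.0 = 444940 J
q5 (heat steam 100.0→124.4 °C): 197.4 × 2.04 × 24.4 = 9826 J
Total: 2928 + 65537 + 82513 + 444940 + 9826 = 605744 J = 606 kJ

q = 606 kJ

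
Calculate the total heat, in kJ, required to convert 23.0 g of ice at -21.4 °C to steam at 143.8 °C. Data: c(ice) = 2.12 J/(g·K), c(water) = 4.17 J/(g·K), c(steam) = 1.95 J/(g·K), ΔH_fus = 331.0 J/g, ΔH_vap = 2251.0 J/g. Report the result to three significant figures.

q1 (heat ice -21.4→0.0 °C): 23.0 × 2.12 × 21.4 = 1043 J
q2 (melt at 0 °C): 23.0 × 331.0 = 7613 J
q3 (heat water 0.0→100.0 °C): 23.0 × 4.17 × 100.0 = 9591 J
q4 (vaporize at 100 °C): 23.0 × 2251.0 = 51773 J
q5 (heat steam 100.0→143.8 °C): 23.0 × 1.95 × 43.8 = 1964 J
Total: 1043 + 7613 + 9591 + 51773 + 1964 = 71984 J = 72.0 kJ

q = 72.0 kJ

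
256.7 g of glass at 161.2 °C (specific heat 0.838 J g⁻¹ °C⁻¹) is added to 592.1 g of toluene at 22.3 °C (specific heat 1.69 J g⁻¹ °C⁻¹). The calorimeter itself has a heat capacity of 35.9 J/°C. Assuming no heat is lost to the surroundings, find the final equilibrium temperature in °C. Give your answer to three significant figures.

Heat lost by glass = heat gained by toluene + calorimeter.
(256.7)(0.838)(161.2 − T) = [(592.1)(1.69) + 35.9](T − 22.3)
215.1146 (161.2 − T) = 1036.549 (T − 22.3)
34676 − 215.1146 T = 1036.549 T − 23115
57791 = 1251.6636 T
T = 46.17 °C

T_f = 46.2 °C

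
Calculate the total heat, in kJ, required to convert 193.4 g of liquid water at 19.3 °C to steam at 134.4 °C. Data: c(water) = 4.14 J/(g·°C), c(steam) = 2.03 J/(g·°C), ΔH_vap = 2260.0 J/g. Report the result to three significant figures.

q = 515 kJ

q1 (heat water 19.3→100.0 °C): 193.4 × 4.14 × 80.7 = 64615 J
q2 (vaporize at 100 °C): 193.4 × 2260.0 = 437084 J
q3 (heat steam 100.0→134.4 °C): 193.4 × 2.03 × 34.4 = 13506 J
Total: 64615 + 437084 + 13506 = 515205 J = 515 kJ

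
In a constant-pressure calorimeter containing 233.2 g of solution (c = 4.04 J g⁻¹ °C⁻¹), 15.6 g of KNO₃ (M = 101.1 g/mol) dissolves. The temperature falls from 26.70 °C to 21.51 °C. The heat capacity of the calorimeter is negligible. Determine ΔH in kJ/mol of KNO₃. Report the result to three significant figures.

|ΔT| = |21.51 − 26.70| = 5.19 °C
|q_surr| = (233.2 × 4.04) × 5.19 = 942.128 × 5.19 = 4890 J
n(KNO₃) = 15.6 / 101.1 = 0.1543 mol
Temperature fell, so q_rxn = +|q_surr| = 4.890 kJ
ΔH = q_rxn / n = 31.69 kJ/mol

ΔH = 31.7 kJ/mol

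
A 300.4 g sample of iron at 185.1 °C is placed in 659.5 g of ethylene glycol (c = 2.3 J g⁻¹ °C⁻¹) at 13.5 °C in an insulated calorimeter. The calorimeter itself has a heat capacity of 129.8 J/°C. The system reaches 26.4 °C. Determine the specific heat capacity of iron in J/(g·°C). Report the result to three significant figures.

c = 0.446 J/(g·°C)

q_gained = (659.5 × 2.3 + 129.8) × (26.4 − 13.5) = 21240 J
q_lost = 300.4 × c × (185.1 − 26.4) = 47673.48 c
Set equal: c = 21240 / 47673.48 = 0.446 J/(g·°C)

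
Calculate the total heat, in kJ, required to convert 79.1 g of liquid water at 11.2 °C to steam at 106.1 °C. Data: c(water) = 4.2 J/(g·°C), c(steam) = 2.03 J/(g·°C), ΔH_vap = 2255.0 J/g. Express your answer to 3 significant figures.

q = 209 kJ

q1 (heat water 11.2→100.0 °C): 79.1 × 4.2 × 88.8 = 29501 J
q2 (vaporize at 100 °C): 79.1 × 2255.0 = 178371 J
q3 (heat steam 100.0→106.1 °C): 79.1 × 2.03 × 6.1 = 979 J
Total: 29501 + 178371 + 979 = 208851 J = 209 kJ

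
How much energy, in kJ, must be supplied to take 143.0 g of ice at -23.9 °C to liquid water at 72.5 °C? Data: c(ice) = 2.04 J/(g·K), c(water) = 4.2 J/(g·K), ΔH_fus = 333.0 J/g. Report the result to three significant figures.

q = 98.1 kJ

q1 (heat ice -23.9→0.0 °C): 143.0 × 2.04 × 23.9 = 6972 J
q2 (melt at 0 °C): 143.0 × 333.0 = 47619 J
q3 (heat water 0.0→72.5 °C): 143.0 × 4.2 × 72.5 = 43544 J
Total: 6972 + 47619 + 43544 = 98135 J = 98.1 kJ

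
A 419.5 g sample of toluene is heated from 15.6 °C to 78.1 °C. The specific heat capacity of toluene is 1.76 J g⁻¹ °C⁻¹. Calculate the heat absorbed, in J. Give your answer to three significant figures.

q = m c ΔT = 419.5 × 1.76 × (78.1 − 15.6)
q = 419.5 × 1.76 × 62.5 = 46145 J

q = 46100 J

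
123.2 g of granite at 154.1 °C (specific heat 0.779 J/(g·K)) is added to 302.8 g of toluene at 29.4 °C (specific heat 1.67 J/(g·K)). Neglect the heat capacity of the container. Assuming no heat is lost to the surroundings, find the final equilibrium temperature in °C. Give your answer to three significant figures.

T_f = 49.3 °C

Heat lost by granite = heat gained by toluene.
(123.2)(0.779)(154.1 − T) = (302.8)(1.67)(T − 29.4)
95.9728 (154.1 − T) = 505.676 (T − 29.4)
14789 − 95.9728 T = 505.676 T − 14867
29656 = 601.6488 T
T = 49.29 °C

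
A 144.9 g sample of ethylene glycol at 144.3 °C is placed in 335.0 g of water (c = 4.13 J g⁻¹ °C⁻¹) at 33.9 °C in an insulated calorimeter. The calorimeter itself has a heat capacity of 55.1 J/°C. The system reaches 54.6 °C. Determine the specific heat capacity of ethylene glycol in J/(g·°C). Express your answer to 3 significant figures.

c = 2.29 J/(g·°C)

q_gained = (335.0 × 4.13 + 55.1) × (54.6 − 33.9) = 29780 J
q_lost = 144.9 × c × (144.3 − 54.6) = 12997.53 c
Set equal: c = 29780 / 12997.53 = 2.29 J/(g·°C)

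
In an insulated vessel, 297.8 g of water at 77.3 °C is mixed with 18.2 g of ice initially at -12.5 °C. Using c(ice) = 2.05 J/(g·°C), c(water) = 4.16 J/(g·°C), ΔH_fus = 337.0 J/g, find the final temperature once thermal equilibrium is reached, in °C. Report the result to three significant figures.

T_f = 67.8 °C

Heat to bring ice to 0 °C and melt it: q₁ = 18.2×2.05×12.5 + 18.2×337.0 = 6599.8 J
Heat the water can supply cooling to 0 °C: 297.8×4.16×77.3 = 95763.0 J > q₁, so all ice melts.
Energy balance: 297.8×4.16×(77.3 − T) = 6599.8 + 18.2×4.16×(T − 0)
1238.848(77.3 − T) = 6599.8 + 75.712 T
95763.0 − 6599.8 = 1314.560 T
T = 89163.2 / 1314.560 = 67.83 °C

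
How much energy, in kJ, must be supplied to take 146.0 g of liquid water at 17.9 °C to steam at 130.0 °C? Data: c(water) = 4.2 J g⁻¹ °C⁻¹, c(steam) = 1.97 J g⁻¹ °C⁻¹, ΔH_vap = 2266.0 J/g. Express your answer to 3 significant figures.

q = 390 kJ

q1 (heat water 17.9→100.0 °C): 146.0 × 4.2 × 82.1 = 50344 J
q2 (vaporize at 100 °C): 146.0 × 2266.0 = 330836 J
q3 (heat steam 100.0→130.0 °C): 146.0 × 1.97 × 30.0 = 8629 J
Total: 50344 + 330836 + 8629 = 389809 J = 390 kJ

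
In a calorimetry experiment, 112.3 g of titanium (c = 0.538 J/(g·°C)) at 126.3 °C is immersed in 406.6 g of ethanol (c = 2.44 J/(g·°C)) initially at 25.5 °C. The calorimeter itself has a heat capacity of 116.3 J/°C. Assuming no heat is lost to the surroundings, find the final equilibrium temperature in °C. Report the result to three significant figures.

Heat lost by titanium = heat gained by ethanol + calorimeter.
(112.3)(0.538)(126.3 − T) = [(406.6)(2.44) + 116.3](T − 25.5)
60.4174 (126.3 − T) = 1108.404 (T − 25.5)
7630.7 − 60.4174 T = 1108.404 T − 28264
35894.7 = 1168.8214 T
T = 30.71 °C

T_f = 30.7 °C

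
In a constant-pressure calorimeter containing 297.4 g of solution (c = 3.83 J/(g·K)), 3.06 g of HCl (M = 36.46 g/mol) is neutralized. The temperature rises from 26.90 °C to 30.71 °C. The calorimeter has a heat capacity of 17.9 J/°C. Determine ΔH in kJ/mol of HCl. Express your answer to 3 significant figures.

|ΔT| = |30.71 − 26.90| = 3.81 °C
|q_surr| = (297.4 × 3.83 + 17.9) × 3.81 = 1156.942 × 3.81 = 4408 J
n(HCl) = 3.06 / 36.46 = 0.08393 mol
Temperature rose, so q_rxn = −|q_surr| = -4.408 kJ
ΔH = q_rxn / n = -52.52 kJ/mol

ΔH = -52.5 kJ/mol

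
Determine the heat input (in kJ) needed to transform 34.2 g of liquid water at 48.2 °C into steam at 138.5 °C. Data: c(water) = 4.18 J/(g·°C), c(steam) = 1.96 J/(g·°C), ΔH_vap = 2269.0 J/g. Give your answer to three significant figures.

q = 87.6 kJ

q1 (heat water 48.2→100.0 °C): 34.2 × 4.18 × 51.8 = 7405 J
q2 (vaporize at 100 °C): 34.2 × 2269.0 = 77600 J
q3 (heat steam 100.0→138.5 °C): 34.2 × 1.96 × 38.5 = 2581 J
Total: 7405 + 77600 + 2581 = 87586 J = 87.6 kJ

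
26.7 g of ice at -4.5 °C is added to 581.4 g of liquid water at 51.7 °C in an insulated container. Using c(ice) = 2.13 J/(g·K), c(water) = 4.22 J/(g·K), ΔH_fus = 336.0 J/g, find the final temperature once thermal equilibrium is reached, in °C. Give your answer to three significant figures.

T_f = 45.8 °C

Heat to bring ice to 0 °C and melt it: q₁ = 26.7×2.13×4.5 + 26.7×336.0 = 9227.1 J
Heat the water can supply cooling to 0 °C: 581.4×4.22×51.7 = 126846 J > q₁, so all ice melts.
Energy balance: 581.4×4.22×(51.7 − T) = 9227.1 + 26.7×4.22×(T − 0)
2453.508(51.7 − T) = 9227.1 + 112.674 T
126846 − 9227.1 = 2566.182 T
T = 117618.9 / 2566.182 = 45.83 °C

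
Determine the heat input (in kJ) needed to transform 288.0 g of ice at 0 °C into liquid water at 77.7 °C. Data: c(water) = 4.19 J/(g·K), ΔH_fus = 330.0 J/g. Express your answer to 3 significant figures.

q = 189 kJ

q1 (melt at 0 °C): 288.0 × 330.0 = 95040 J
q2 (heat water 0.0→77.7 °C): 288.0 × 4.19 × 77.7 = 93762 J
Total: 95040 + 93762 = 188802 J = 189 kJ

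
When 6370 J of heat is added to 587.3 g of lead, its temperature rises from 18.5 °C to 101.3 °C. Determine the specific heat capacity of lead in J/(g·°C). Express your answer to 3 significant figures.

c = 0.131 J/(g·°C)

c = q / (m ΔT) = 6370 / (587.3 × 82.8)
c = 6370 / 48628.44 = 0.131 J/(g·°C)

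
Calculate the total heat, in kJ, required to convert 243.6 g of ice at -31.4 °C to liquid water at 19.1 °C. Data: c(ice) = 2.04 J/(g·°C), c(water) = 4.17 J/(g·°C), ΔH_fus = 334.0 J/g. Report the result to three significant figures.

q1 (heat ice -31.4→0.0 °C): 243.6 × 2.04 × 31.4 = 15604 J
q2 (melt at 0 °C): 243.6 × 334.0 = 81362 J
q3 (heat water 0.0→19.1 °C): 243.6 × 4.17 × 19.1 = 19402 J
Total: 15604 + 81362 + 19402 = 116368 J = 116 kJ

q = 116 kJ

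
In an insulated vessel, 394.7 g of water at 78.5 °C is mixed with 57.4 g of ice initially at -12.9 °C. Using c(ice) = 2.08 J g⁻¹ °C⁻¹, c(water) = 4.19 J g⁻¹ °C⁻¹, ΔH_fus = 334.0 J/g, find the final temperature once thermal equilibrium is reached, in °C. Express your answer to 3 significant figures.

T_f = 57.6 °C

Heat to bring ice to 0 °C and melt it: q₁ = 57.4×2.08×12.9 + 57.4×334.0 = 20712 J
Heat the water can supply cooling to 0 °C: 394.7×4.19×78.5 = 129823 J > q₁, so all ice melts.
Energy balance: 394.7×4.19×(78.5 − T) = 20712 + 57.4×4.19×(T − 0)
1653.793(78.5 − T) = 20712 + 240.506 T
129823 − 20712 = 1894.299 T
T = 109111 / 1894.299 = 57.60 °C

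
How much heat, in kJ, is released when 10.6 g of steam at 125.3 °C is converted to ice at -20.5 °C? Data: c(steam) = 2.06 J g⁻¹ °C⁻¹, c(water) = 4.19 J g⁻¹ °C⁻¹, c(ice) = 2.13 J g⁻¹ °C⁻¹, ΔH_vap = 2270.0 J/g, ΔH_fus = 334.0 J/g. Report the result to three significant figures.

q = 33.1 kJ

q1 (cool steam 125.3→100 °C): 10.6 × 2.06 × 25.3 = 552 J
q2 (condense at 100 °C): 10.6 × 2270.0 = 24062 J
q3 (cool water 100→0 °C): 10.6 × 4.19 × 100.0 = 4441 J
q4 (freeze at 0 °C): 10.6 × 334.0 = 3540 J
q5 (cool ice 0→-20.5 °C): 10.6 × 2.13 × 20.5 = 463 J
Total: 552 + 24062 + 4441 + 3540 + 463 = 33058 J = 33.1 kJ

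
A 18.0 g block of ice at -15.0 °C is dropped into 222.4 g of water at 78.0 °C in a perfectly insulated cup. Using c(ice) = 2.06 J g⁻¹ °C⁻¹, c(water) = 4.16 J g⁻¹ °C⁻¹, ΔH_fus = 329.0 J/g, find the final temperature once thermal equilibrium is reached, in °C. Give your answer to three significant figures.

Heat to bring ice to 0 °C and melt it: q₁ = 18.0×2.06×15.0 + 18.0×329.0 = 6478.2 J
Heat the water can supply cooling to 0 °C: 222.4×4.16×78.0 = 72164.4 J > q₁, so all ice melts.
Energy balance: 222.4×4.16×(78.0 − T) = 6478.2 + 18.0×4.16×(T − 0)
925.184(78.0 − T) = 6478.2 + 74.88 T
72164.4 − 6478.2 = 1000.064 T
T = 65686.2 / 1000.064 = 65.68 °C

T_f = 65.7 °C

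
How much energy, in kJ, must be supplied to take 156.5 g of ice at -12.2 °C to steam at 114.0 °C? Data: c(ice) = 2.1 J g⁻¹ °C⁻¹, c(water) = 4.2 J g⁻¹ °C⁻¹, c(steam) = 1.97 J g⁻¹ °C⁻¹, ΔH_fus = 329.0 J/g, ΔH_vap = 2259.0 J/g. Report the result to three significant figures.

q1 (heat ice -12.2→0.0 °C): 156.5 × 2.1 × 12.2 = 4010 J
q2 (melt at 0 °C): 156.5 × 329.0 = 51489 J
q3 (heat water 0.0→100.0 °C): 156.5 × 4.2 × 100.0 = 65730 J
q4 (vaporize at 100 °C): 156.5 × 2259.0 = 353534 J
q5 (heat steam 100.0→114.0 °C): 156.5 × 1.97 × 14.0 = 4316 J
Total: 4010 + 51489 + 65730 + 353534 + 4316 = 479079 J = 479 kJ

q = 479 kJ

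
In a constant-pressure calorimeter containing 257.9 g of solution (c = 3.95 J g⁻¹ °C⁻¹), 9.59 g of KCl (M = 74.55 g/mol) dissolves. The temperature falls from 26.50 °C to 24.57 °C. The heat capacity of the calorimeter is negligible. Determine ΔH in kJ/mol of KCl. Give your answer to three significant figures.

|ΔT| = |24.57 − 26.50| = 1.93 °C
|q_surr| = (257.9 × 3.95) × 1.93 = 1018.705 × 1.93 = 1966 J
n(KCl) = 9.59 / 74.55 = 0.1286 mol
Temperature fell, so q_rxn = +|q_surr| = 1.966 kJ
ΔH = q_rxn / n = 15.29 kJ/mol

ΔH = 15.3 kJ/mol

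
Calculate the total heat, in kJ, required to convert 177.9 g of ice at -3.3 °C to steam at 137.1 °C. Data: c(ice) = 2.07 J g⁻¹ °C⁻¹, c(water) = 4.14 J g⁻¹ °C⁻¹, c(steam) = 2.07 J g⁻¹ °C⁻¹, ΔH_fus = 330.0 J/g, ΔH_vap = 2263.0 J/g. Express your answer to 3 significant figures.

q = 550 kJ

q1 (heat ice -3.3→0.0 °C): 177.9 × 2.07 × 3.3 = 1215 J
q2 (melt at 0 °C): 177.9 × 330.0 = 58707 J
q3 (heat water 0.0→100.0 °C): 177.9 × 4.14 × 100.0 = 73651 J
q4 (vaporize at 100 °C): 177.9 × 2263.0 = 402588 J
q5 (heat steam 100.0→137.1 °C): 177.9 × 2.07 × 37.1 = 13662 J
Total: 1215 + 58707 + 73651 + 402588 + 13662 = 549823 J = 550 kJ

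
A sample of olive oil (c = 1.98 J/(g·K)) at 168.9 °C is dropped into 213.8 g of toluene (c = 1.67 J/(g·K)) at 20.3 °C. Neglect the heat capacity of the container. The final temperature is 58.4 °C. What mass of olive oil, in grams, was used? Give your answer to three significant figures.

q_gained = (213.8 × 1.67) × (58.4 − 20.3) = 13600 J
q_lost = m × 1.98 × (168.9 − 58.4) = 218.79 m
m = 13600 / 218.79 = 62.2 g

m = 62.2 g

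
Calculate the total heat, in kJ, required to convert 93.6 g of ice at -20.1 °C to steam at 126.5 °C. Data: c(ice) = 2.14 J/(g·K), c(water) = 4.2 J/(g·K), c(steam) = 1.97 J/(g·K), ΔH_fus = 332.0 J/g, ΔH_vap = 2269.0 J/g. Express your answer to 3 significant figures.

q = 292 kJ

q1 (heat ice -20.1→0.0 °C): 93.6 × 2.14 × 20.1 = 4026 J
q2 (melt at 0 °C): 93.6 × 332.0 = 31075 J
q3 (heat water 0.0→100.0 °C): 93.6 × 4.2 × 100.0 = 39312 J
q4 (vaporize at 100 °C): 93.6 × 2269.0 = 212378 J
q5 (heat steam 100.0→126.5 °C): 93.6 × 1.97 × 26.5 = 4886 J
Total: 4026 + 31075 + 39312 + 212378 + 4886 = 291677 J = 292 kJ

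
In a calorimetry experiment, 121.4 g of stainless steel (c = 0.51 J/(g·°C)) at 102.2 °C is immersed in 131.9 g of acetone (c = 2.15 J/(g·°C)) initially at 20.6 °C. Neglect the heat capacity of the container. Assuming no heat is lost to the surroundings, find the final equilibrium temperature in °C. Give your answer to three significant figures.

Heat lost by stainless steel = heat gained by acetone.
(121.4)(0.51)(102.2 − T) = (131.9)(2.15)(T − 20.6)
61.914 (102.2 − T) = 283.585 (T − 20.6)
6327.6 − 61.914 T = 283.585 T − 5841.9
12169.5 = 345.499 T
T = 35.22 °C

T_f = 35.2 °C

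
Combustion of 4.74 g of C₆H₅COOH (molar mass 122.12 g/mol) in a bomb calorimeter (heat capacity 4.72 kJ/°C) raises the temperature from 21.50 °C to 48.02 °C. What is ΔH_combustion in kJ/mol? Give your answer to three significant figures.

ΔT = 48.02 − 21.50 = 26.52 °C
q_cal = C_cal × ΔT = 4.72 × 26.52 = 125.1744 kJ
n = 4.74 / 122.12 = 0.038814 mol
q_rxn = −q_cal = -125.1744 kJ
ΔH = -125.1744 / 0.038814 = -3224.98 kJ/mol

ΔH = -3220 kJ/mol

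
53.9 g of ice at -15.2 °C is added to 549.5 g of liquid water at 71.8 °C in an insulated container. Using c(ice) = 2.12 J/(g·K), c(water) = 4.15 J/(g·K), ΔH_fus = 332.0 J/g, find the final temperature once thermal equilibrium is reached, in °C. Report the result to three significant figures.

T_f = 57.5 °C

Heat to bring ice to 0 °C and melt it: q₁ = 53.9×2.12×15.2 + 53.9×332.0 = 19632 J
Heat the water can supply cooling to 0 °C: 549.5×4.15×71.8 = 163735 J > q₁, so all ice melts.
Energy balance: 549.5×4.15×(71.8 − T) = 19632 + 53.9×4.15×(T − 0)
2280.425(71.8 − T) = 19632 + 223.685 T
163735 − 19632 = 2504.110 T
T = 144103 / 2504.110 = 57.547 °C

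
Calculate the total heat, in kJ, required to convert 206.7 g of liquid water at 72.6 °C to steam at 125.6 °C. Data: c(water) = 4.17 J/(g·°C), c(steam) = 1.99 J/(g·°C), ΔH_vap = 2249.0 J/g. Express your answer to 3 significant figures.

q = 499 kJ

q1 (heat water 72.6→100.0 °C): 206.7 × 4.17 × 27.4 = 23617 J
q2 (vaporize at 100 °C): 206.7 × 2249.0 = 464868 J
q3 (heat steam 100.0→125.6 °C): 206.7 × 1.99 × 25.6 = 10530 J
Total: 23617 + 464868 + 10530 = 499015 J = 499 kJ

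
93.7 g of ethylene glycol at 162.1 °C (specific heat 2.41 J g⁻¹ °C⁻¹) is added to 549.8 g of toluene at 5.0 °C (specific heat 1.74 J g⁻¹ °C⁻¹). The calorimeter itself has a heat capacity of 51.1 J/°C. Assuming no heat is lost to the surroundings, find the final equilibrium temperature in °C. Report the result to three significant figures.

Heat lost by ethylene glycol = heat gained by toluene + calorimeter.
(93.7)(2.41)(162.1 − T) = [(549.8)(1.74) + 51.1](T − 5.0)
225.817 (162.1 − T) = 1007.752 (T − 5.0)
36605 − 225.817 T = 1007.752 T − 5038.8
41643.8 = 1233.569 T
T = 33.76 °C

T_f = 33.8 °C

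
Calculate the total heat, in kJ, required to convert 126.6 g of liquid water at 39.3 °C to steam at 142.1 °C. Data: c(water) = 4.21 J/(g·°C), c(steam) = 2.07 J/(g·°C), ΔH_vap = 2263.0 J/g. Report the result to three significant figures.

q = 330 kJ

q1 (heat water 39.3→100.0 °C): 126.6 × 4.21 × 60.7 = 32352 J
q2 (vaporize at 100 °C): 126.6 × 2263.0 = 286496 J
q3 (heat steam 100.0→142.1 °C): 126.6 × 2.07 × 42.1 = 11033 J
Total: 32352 + 286496 + 11033 = 329881 J = 330 kJ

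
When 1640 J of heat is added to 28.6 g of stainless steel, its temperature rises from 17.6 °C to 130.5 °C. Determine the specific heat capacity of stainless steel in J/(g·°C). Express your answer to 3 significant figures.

c = q / (m ΔT) = 1640 / (28.6 × 112.9)
c = 1640 / 3228.94 = 0.508 J/(g·°C)

c = 0.508 J/(g·°C)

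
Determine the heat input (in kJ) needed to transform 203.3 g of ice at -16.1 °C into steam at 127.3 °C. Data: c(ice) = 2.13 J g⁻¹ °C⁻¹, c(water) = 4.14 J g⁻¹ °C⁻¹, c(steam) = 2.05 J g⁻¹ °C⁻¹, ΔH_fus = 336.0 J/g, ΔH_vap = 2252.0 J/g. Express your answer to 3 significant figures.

q1 (heat ice -16.1→0.0 °C): 203.3 × 2.13 × 16.1 = 6972 J
q2 (melt at 0 °C): 203.3 × 336.0 = 68309 J
q3 (heat water 0.0→100.0 °C): 203.3 × 4.14 × 100.0 = 84166 J
q4 (vaporize at 100 °C): 203.3 × 2252.0 = 457832 J
q5 (heat steam 100.0→127.3 °C): 203.3 × 2.05 × 27.3 = 11378 J
Total: 6972 + 68309 + 84166 + 457832 + 11378 = 628657 J = 629 kJ

q = 629 kJ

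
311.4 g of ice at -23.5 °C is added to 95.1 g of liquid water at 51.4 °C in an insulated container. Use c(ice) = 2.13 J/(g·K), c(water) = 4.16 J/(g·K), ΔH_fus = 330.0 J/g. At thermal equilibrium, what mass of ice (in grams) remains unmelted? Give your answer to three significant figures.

Heat to warm all ice to 0 °C: 311.4×2.13×23.5 = 15587 J
Heat released by water cooling to 0 °C: 95.1×4.16×51.4 = 20335 J
20335 J < 15587 + 311.4×330.0 = 118349 J, so not all ice melts; final T = 0 °C.
Heat left for melting: 20335 − 15587 = 4748 J
Mass melted = 4748 / 330.0 = 14.39 g
Ice remaining = 311.4 − 14.39 = 297.01 g

m_ice remaining = 297 g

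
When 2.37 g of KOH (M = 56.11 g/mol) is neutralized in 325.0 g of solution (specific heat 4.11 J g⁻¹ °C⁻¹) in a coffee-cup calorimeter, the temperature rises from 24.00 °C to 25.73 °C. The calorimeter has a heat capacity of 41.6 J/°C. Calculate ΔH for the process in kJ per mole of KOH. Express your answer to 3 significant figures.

|ΔT| = |25.73 − 24.00| = 1.73 °C
|q_surr| = (325.0 × 4.11 + 41.6) × 1.73 = 1377.35 × 1.73 = 2383 J
n(KOH) = 2.37 / 56.11 = 0.04224 mol
Temperature rose, so q_rxn = −|q_surr| = -2.383 kJ
ΔH = q_rxn / n = -56.42 kJ/mol

ΔH = -56.4 kJ/mol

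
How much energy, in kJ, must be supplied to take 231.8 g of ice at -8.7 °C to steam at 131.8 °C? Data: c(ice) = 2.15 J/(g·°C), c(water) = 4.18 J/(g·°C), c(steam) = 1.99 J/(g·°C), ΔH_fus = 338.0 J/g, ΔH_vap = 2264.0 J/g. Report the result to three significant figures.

q1 (heat ice -8.7→0.0 °C): 231.8 × 2.15 × 8.7 = 4336 J
q2 (melt at 0 °C): 231.8 × 338.0 = 78348 J
q3 (heat water 0.0→100.0 °C): 231.8 × 4.18 × 100.0 = 96892 J
q4 (vaporize at 100 °C): 231.8 × 2264.0 = 524795 J
q5 (heat steam 100.0→131.8 °C): 231.8 × 1.99 × 31.8 = 14669 J
Total: 4336 + 78348 + 96892 + 524795 + 14669 = 719040 J = 719 kJ

q = 719 kJ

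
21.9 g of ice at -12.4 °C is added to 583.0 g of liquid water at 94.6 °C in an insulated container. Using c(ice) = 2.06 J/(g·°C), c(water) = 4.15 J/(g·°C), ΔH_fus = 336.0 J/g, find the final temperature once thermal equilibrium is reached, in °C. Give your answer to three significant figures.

Heat to bring ice to 0 °C and melt it: q₁ = 21.9×2.06×12.4 + 21.9×336.0 = 7917.8 J
Heat the water can supply cooling to 0 °C: 583.0×4.15×94.6 = 228880 J > q₁, so all ice melts.
Energy balance: 583.0×4.15×(94.6 − T) = 7917.8 + 21.9×4.15×(T − 0)
2419.45(94.6 − T) = 7917.8 + 90.885 T
228880 − 7917.8 = 2510.335 T
T = 220962.2 / 2510.335 = 88.02 °C

T_f = 88.0 °C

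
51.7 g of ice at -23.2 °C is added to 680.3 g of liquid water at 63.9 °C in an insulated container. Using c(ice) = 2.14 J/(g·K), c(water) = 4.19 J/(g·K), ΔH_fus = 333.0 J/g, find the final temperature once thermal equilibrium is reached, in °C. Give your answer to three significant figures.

Heat to bring ice to 0 °C and melt it: q₁ = 51.7×2.14×23.2 + 51.7×333.0 = 19783 J
Heat the water can supply cooling to 0 °C: 680.3×4.19×63.9 = 182144 J > q₁, so all ice melts.
Energy balance: 680.3×4.19×(63.9 − T) = 19783 + 51.7×4.19×(T − 0)
2850.457(63.9 − T) = 19783 + 216.623 T
182144 − 19783 = 3067.080 T
T = 162361 / 3067.080 = 52.94 °C

T_f = 52.9 °C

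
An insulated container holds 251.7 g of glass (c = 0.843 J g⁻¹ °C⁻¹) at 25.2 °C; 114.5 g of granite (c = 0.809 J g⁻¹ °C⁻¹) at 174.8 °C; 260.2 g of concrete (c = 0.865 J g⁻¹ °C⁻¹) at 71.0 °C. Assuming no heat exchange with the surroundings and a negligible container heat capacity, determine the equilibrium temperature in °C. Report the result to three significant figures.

Σ mᵢcᵢ(T − Tᵢ) = 0  ⇒  T = Σ mᵢcᵢTᵢ / Σ mᵢcᵢ
Σ mᵢcᵢ = 251.7×0.843 + 114.5×0.809 + 260.2×0.865 = 529.8866
Σ mᵢcᵢTᵢ = 212.1831×25.2 + 92.6305×174.8 + 225.073×71.0 = 37519
T = 37519 / 529.8866 = 70.81 °C

T_f = 70.8 °C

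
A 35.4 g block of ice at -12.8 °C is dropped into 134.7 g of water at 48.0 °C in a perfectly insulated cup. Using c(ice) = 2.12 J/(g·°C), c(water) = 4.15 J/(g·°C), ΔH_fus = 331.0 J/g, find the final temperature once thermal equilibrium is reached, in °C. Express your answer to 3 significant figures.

Heat to bring ice to 0 °C and melt it: q₁ = 35.4×2.12×12.8 + 35.4×331.0 = 12678 J
Heat the water can supply cooling to 0 °C: 134.7×4.15×48.0 = 26832.2 J > q₁, so all ice melts.
Energy balance: 134.7×4.15×(48.0 − T) = 12678 + 35.4×4.15×(T − 0)
559.005(48.0 − T) = 12678 + 146.91 T
26832.2 − 12678 = 705.915 T
T = 14154.2 / 705.915 = 20.05 °C

T_f = 20.1 °C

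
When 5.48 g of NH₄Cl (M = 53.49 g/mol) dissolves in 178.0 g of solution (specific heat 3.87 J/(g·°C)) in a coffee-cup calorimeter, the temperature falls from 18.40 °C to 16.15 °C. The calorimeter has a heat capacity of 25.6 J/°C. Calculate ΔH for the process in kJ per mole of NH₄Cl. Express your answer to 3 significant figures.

ΔH = 15.7 kJ/mol

|ΔT| = |16.15 − 18.40| = 2.25 °C
|q_surr| = (178.0 × 3.87 + 25.6) × 2.25 = 714.46 × 2.25 = 1608 J
n(NH₄Cl) = 5.48 / 53.49 = 0.1024 mol
Temperature fell, so q_rxn = +|q_surr| = 1.608 kJ
ΔH = q_rxn / n = 15.70 kJ/mol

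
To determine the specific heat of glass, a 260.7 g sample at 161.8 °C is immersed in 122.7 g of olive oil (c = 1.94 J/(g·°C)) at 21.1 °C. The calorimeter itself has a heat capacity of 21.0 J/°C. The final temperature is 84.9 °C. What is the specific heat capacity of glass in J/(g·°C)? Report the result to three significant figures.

q_gained = (122.7 × 1.94 + 21.0) × (84.9 − 21.1) = 16527 J
q_lost = 260.7 × c × (161.8 − 84.9) = 20047.83 c
Set equal: c = 16527 / 20047.83 = 0.824 J/(g·°C)

c = 0.824 J/(g·°C)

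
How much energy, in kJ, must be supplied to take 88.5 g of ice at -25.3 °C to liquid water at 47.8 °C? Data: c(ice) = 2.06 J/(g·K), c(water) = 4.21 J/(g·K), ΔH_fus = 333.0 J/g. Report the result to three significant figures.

q1 (heat ice -25.3→0.0 °C): 88.5 × 2.06 × 25.3 = 4612 J
q2 (melt at 0 °C): 88.5 × 333.0 = 29471 J
q3 (heat water 0.0→47.8 °C): 88.5 × 4.21 × 47.8 = 17810 J
Total: 4612 + 29471 + 17810 = 51893 J = 51.9 kJ

q = 51.9 kJ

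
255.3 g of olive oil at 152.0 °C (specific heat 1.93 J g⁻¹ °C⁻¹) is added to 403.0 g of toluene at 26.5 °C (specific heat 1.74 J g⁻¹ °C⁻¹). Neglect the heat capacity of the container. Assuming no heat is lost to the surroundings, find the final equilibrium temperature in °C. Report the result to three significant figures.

Heat lost by olive oil = heat gained by toluene.
(255.3)(1.93)(152.0 − T) = (403.0)(1.74)(T − 26.5)
492.729 (152.0 − T) = 701.22 (T − 26.5)
74895 − 492.729 T = 701.22 T − 18582
93477 = 1193.949 T
T = 78.29 °C

T_f = 78.3 °C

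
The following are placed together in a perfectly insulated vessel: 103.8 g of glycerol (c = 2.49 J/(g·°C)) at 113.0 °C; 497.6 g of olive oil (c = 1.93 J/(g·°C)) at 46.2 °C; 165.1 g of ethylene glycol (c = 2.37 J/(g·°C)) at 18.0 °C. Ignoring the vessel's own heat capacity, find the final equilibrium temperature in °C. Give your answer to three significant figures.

T_f = 50.1 °C

Σ mᵢcᵢ(T − Tᵢ) = 0  ⇒  T = Σ mᵢcᵢTᵢ / Σ mᵢcᵢ
Σ mᵢcᵢ = 103.8×2.49 + 497.6×1.93 + 165.1×2.37 = 1610.117
Σ mᵢcᵢTᵢ = 258.462×113.0 + 960.368×46.2 + 391.287×18.0 = 80618
T = 80618 / 1610.117 = 50.07 °C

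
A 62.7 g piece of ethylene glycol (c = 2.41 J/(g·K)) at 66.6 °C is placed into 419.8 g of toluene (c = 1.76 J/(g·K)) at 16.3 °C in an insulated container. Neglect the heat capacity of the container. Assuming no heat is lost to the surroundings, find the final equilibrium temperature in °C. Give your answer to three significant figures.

T_f = 24.8 °C

Heat lost by ethylene glycol = heat gained by toluene.
(62.7)(2.41)(66.6 − T) = (419.8)(1.76)(T − 16.3)
151.107 (66.6 − T) = 738.848 (T − 16.3)
10064 − 151.107 T = 738.848 T − 12043
22107 = 889.955 T
T = 24.84 °C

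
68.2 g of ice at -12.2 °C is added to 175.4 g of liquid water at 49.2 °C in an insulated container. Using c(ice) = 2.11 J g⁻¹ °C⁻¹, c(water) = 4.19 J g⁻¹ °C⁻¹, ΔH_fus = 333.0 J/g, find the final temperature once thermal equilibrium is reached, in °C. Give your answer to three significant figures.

T_f = 11.5 °C

Heat to bring ice to 0 °C and melt it: q₁ = 68.2×2.11×12.2 + 68.2×333.0 = 24466 J
Heat the water can supply cooling to 0 °C: 175.4×4.19×49.2 = 36158.4 J > q₁, so all ice melts.
Energy balance: 175.4×4.19×(49.2 − T) = 24466 + 68.2×4.19×(T − 0)
734.926(49.2 − T) = 24466 + 285.758 T
36158.4 − 24466 = 1020.684 T
T = 11692.4 / 1020.684 = 11.46 °C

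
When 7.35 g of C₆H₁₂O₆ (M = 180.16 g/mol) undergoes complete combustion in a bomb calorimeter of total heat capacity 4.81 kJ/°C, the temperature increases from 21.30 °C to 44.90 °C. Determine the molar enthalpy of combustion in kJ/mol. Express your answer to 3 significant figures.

ΔT = 44.90 − 21.30 = 23.60 °C
q_cal = C_cal × ΔT = 4.81 × 23.60 = 113.516 kJ
n = 7.35 / 180.16 = 0.04080 mol
q_rxn = −q_cal = -113.516 kJ
ΔH = -113.516 / 0.04080 = -2782 kJ/mol

ΔH = -2780 kJ/mol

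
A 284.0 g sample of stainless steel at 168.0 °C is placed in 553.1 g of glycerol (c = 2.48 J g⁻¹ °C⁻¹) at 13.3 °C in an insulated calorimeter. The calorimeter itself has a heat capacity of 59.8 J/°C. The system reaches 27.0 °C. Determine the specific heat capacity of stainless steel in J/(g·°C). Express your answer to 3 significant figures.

c = 0.490 J/(g·°C)

q_gained = (553.1 × 2.48 + 59.8) × (27.0 − 13.3) = 19610 J
q_lost = 284.0 × c × (168.0 − 27.0) = 40044 c
Set equal: c = 19610 / 40044 = 0.490 J/(g·°C)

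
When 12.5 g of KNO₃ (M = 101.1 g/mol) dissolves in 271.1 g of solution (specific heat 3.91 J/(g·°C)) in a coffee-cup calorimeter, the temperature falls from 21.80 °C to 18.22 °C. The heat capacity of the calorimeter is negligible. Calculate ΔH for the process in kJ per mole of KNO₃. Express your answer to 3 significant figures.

|ΔT| = |18.22 − 21.80| = 3.58 °C
|q_surr| = (271.1 × 3.91) × 3.58 = 1060.001 × 3.58 = 3795 J
n(KNO₃) = 12.5 / 101.1 = 0.1236 mol
Temperature fell, so q_rxn = +|q_surr| = 3.795 kJ
ΔH = q_rxn / n = 30.70 kJ/mol

ΔH = 30.7 kJ/mol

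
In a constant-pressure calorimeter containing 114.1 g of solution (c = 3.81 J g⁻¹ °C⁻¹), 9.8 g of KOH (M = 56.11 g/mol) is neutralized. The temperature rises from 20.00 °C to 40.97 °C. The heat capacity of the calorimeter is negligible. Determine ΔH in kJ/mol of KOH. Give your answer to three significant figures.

ΔH = -52.2 kJ/mol

|ΔT| = |40.97 − 20.00| = 20.97 °C
|q_surr| = (114.1 × 3.81) × 20.97 = 434.721 × 20.97 = 9116 J
n(KOH) = 9.8 / 56.11 = 0.1747 mol
Temperature rose, so q_rxn = −|q_surr| = -9.116 kJ
ΔH = q_rxn / n = -52.18 kJ/mol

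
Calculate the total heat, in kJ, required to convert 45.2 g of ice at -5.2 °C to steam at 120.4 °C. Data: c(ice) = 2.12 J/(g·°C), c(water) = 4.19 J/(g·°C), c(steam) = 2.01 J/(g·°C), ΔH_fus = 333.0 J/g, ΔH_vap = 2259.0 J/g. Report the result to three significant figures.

q = 138 kJ

q1 (heat ice -5.2→0.0 °C): 45.2 × 2.12 × 5.2 = 498 J
q2 (melt at 0 °C): 45.2 × 333.0 = 15052 J
q3 (heat water 0.0→100.0 °C): 45.2 × 4.19 × 100.0 = 18939 J
q4 (vaporize at 100 °C): 45.2 × 2259.0 = 102107 J
q5 (heat steam 100.0→120.4 °C): 45.2 × 2.01 × 20.4 = 1853 J
Total: 498 + 15052 + 18939 + 102107 + 1853 = 138449 J = 138 kJ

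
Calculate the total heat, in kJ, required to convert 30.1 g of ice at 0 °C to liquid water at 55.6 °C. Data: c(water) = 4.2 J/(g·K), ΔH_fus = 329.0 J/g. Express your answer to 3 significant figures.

q1 (melt at 0 °C): 30.1 × 329.0 = 9903 J
q2 (heat water 0.0→55.6 °C): 30.1 × 4.2 × 55.6 = 7029 J
Total: 9903 + 7029 = 16932 J = 16.9 kJ

q = 16.9 kJ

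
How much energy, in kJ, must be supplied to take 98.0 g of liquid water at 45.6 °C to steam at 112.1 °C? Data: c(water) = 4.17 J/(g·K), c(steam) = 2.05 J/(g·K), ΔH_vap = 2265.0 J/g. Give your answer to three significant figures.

q1 (heat water 45.6→100.0 °C): 98.0 × 4.17 × 54.4 = 22231 J
q2 (vaporize at 100 °C): 98.0 × 2265.0 = 221970 J
q3 (heat steam 100.0→112.1 °C): 98.0 × 2.05 × 12.1 = 2431 J
Total: 22231 + 221970 + 2431 = 246632 J = 247 kJ

q = 247 kJ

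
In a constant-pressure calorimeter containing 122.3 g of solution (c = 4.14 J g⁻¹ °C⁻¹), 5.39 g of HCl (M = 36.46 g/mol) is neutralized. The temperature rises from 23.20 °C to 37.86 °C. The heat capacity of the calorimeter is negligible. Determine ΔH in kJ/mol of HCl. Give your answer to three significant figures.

ΔH = -50.2 kJ/mol

|ΔT| = |37.86 − 23.20| = 14.66 °C
|q_surr| = (122.3 × 4.14) × 14.66 = 506.322 × 14.66 = 7423 J
n(HCl) = 5.39 / 36.46 = 0.1478 mol
Temperature rose, so q_rxn = −|q_surr| = -7.423 kJ
ΔH = q_rxn / n = -50.22 kJ/mol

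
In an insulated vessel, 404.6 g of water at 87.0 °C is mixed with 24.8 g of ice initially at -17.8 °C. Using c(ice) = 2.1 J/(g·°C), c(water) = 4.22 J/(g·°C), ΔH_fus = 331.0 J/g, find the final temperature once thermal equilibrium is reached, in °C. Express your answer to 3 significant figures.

T_f = 76.9 °C

Heat to bring ice to 0 °C and melt it: q₁ = 24.8×2.1×17.8 + 24.8×331.0 = 9135.8 J
Heat the water can supply cooling to 0 °C: 404.6×4.22×87.0 = 148545 J > q₁, so all ice melts.
Energy balance: 404.6×4.22×(87.0 − T) = 9135.8 + 24.8×4.22×(T − 0)
1707.412(87.0 − T) = 9135.8 + 104.656 T
148545 − 9135.8 = 1812.068 T
T = 139409.2 / 1812.068 = 76.93 °C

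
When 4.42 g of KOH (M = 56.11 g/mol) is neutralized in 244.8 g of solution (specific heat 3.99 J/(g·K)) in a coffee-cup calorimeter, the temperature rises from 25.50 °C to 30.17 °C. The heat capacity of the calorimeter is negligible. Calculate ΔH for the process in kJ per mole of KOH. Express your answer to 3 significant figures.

ΔH = -57.9 kJ/mol

|ΔT| = |30.17 − 25.50| = 4.67 °C
|q_surr| = (244.8 × 3.99) × 4.67 = 976.752 × 4.67 = 4561 J
n(KOH) = 4.42 / 56.11 = 0.07877 mol
Temperature rose, so q_rxn = −|q_surr| = -4.561 kJ
ΔH = q_rxn / n = -57.90 kJ/mol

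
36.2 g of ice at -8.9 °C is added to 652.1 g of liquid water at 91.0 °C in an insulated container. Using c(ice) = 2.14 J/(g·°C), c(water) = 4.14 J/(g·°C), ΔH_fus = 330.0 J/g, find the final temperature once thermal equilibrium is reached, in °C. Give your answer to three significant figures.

Heat to bring ice to 0 °C and melt it: q₁ = 36.2×2.14×8.9 + 36.2×330.0 = 12635 J
Heat the water can supply cooling to 0 °C: 652.1×4.14×91.0 = 245672 J > q₁, so all ice melts.
Energy balance: 652.1×4.14×(91.0 − T) = 12635 + 36.2×4.14×(T − 0)
2699.694(91.0 − T) = 12635 + 149.868 T
245672 − 12635 = 2849.562 T
T = 233037 / 2849.562 = 81.78 °C

T_f = 81.8 °C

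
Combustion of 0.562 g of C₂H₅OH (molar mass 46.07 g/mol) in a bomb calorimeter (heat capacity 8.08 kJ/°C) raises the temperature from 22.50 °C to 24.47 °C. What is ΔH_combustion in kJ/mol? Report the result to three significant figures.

ΔH = -1300 kJ/mol

ΔT = 24.47 − 22.50 = 1.97 °C
q_cal = C_cal × ΔT = 8.08 × 1.97 = 15.9176 kJ
n = 0.562 / 46.07 = 0.01220 mol
q_rxn = −q_cal = -15.9176 kJ
ΔH = -15.9176 / 0.01220 = -1304.7 kJ/mol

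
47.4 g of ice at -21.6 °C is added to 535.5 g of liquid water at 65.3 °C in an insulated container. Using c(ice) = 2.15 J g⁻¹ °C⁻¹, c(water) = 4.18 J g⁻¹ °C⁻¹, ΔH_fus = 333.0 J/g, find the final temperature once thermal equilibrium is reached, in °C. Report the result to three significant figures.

Heat to bring ice to 0 °C and melt it: q₁ = 47.4×2.15×21.6 + 47.4×333.0 = 17985 J
Heat the water can supply cooling to 0 °C: 535.5×4.18×65.3 = 146167 J > q₁, so all ice melts.
Energy balance: 535.5×4.18×(65.3 − T) = 17985 + 47.4×4.18×(T − 0)
2238.39(65.3 − T) = 17985 + 198.132 T
146167 − 17985 = 2436.522 T
T = 128182 / 2436.522 = 52.61 °C

T_f = 52.6 °C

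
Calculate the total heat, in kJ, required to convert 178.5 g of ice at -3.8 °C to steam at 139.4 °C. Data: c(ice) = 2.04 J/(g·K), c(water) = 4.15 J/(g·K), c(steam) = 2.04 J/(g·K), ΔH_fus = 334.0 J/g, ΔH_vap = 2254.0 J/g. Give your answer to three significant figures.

q = 552 kJ

q1 (heat ice -3.8→0.0 °C): 178.5 × 2.04 × 3.8 = 1384 J
q2 (melt at 0 °C): 178.5 × 334.0 = 59619 J
q3 (heat water 0.0→100.0 °C): 178.5 × 4.15 × 100.0 = 74078 J
q4 (vaporize at 100 °C): 178.5 × 2254.0 = 402339 J
q5 (heat steam 100.0→139.4 °C): 178.5 × 2.04 × 39.4 = 14347 J
Total: 1384 + 59619 + 74078 + 402339 + 14347 = 551767 J = 552 kJ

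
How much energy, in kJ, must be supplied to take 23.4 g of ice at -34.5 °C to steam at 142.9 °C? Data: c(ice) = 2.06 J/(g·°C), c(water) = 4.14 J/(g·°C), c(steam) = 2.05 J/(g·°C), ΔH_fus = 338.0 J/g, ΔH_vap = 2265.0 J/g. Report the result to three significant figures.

q1 (heat ice -34.5→0.0 °C): 23.4 × 2.06 × 34.5 = 1663 J
q2 (melt at 0 °C): 23.4 × 338.0 = 7909 J
q3 (heat water 0.0→100.0 °C): 23.4 × 4.14 × 100.0 = 9688 J
q4 (vaporize at 100 °C): 23.4 × 2265.0 = 53001 J
q5 (heat steam 100.0→142.9 °C): 23.4 × 2.05 × 42.9 = 2058 J
Total: 1663 + 7909 + 9688 + 53001 + 2058 = 74319 J = 74.3 kJ

q = 74.3 kJ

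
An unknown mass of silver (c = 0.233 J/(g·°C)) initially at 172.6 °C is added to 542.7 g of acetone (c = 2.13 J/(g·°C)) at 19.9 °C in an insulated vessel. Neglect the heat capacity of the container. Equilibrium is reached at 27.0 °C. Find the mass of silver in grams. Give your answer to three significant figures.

m = 242 g

q_gained = (542.7 × 2.13) × (27.0 − 19.9) = 8207 J
q_lost = m × 0.233 × (172.6 − 27.0) = 33.9248 m
m = 8207 / 33.9248 = 242 g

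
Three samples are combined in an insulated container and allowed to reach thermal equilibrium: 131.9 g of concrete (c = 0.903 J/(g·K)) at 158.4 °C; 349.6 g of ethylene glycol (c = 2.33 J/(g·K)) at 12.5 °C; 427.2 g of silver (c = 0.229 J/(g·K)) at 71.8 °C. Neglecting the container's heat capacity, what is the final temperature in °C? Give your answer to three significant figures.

T_f = 35.0 °C

Σ mᵢcᵢ(T − Tᵢ) = 0  ⇒  T = Σ mᵢcᵢTᵢ / Σ mᵢcᵢ
Σ mᵢcᵢ = 131.9×0.903 + 349.6×2.33 + 427.2×0.229 = 1031.5025
Σ mᵢcᵢTᵢ = 119.1057×158.4 + 814.568×12.5 + 97.8288×71.8 = 36073
T = 36073 / 1031.5025 = 34.97 °C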